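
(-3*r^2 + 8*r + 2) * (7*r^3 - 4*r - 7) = -21*r^5 + 56*r^4 + 26*r^3 - 11*r^2 - 64*r - 14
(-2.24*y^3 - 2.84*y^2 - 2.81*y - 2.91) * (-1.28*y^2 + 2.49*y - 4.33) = 2.8672*y^5 - 1.9424*y^4 + 6.2244*y^3 + 9.0251*y^2 + 4.9214*y + 12.6003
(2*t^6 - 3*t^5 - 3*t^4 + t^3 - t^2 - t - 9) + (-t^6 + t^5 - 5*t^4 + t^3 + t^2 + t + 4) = t^6 - 2*t^5 - 8*t^4 + 2*t^3 - 5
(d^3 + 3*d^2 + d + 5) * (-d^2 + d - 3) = -d^5 - 2*d^4 - d^3 - 13*d^2 + 2*d - 15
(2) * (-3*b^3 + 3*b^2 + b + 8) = -6*b^3 + 6*b^2 + 2*b + 16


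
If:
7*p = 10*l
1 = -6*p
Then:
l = -7/60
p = -1/6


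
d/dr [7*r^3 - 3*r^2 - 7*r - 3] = 21*r^2 - 6*r - 7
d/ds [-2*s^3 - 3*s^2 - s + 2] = -6*s^2 - 6*s - 1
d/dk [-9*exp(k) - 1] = -9*exp(k)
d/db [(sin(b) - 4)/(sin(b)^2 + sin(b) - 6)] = (8*sin(b) + cos(b)^2 - 3)*cos(b)/(sin(b)^2 + sin(b) - 6)^2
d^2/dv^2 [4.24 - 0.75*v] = 0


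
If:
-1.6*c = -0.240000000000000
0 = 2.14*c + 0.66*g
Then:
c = 0.15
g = -0.49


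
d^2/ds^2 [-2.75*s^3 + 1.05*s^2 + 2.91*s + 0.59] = 2.1 - 16.5*s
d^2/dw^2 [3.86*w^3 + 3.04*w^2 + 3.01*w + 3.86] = 23.16*w + 6.08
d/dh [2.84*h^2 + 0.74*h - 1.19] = 5.68*h + 0.74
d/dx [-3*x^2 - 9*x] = -6*x - 9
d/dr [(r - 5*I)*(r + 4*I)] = 2*r - I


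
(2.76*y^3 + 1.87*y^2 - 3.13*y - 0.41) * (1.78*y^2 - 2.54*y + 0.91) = 4.9128*y^5 - 3.6818*y^4 - 7.8096*y^3 + 8.9221*y^2 - 1.8069*y - 0.3731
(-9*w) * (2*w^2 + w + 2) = -18*w^3 - 9*w^2 - 18*w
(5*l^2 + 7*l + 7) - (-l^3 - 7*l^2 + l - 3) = l^3 + 12*l^2 + 6*l + 10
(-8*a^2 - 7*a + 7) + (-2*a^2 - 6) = -10*a^2 - 7*a + 1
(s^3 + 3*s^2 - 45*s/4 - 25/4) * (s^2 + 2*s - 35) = s^5 + 5*s^4 - 161*s^3/4 - 535*s^2/4 + 1525*s/4 + 875/4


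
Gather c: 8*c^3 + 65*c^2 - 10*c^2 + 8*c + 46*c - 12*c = 8*c^3 + 55*c^2 + 42*c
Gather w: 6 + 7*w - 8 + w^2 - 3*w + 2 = w^2 + 4*w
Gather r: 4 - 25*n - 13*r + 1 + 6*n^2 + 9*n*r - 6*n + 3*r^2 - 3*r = 6*n^2 - 31*n + 3*r^2 + r*(9*n - 16) + 5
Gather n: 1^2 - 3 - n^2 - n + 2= -n^2 - n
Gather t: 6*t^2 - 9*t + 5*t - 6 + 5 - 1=6*t^2 - 4*t - 2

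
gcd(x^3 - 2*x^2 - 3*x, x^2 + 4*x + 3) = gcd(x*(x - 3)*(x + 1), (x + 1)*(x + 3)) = x + 1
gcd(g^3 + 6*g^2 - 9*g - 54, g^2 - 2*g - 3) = g - 3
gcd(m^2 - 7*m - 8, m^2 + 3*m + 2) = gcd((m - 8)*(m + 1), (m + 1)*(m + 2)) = m + 1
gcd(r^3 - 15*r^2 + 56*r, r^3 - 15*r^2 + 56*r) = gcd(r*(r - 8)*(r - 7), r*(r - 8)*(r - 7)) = r^3 - 15*r^2 + 56*r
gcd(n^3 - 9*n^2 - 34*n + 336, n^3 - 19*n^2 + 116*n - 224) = n^2 - 15*n + 56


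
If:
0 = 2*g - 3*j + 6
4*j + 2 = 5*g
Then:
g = 30/7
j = 34/7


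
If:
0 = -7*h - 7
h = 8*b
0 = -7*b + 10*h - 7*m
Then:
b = -1/8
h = -1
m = -73/56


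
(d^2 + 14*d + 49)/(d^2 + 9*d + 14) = (d + 7)/(d + 2)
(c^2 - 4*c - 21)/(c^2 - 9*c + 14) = (c + 3)/(c - 2)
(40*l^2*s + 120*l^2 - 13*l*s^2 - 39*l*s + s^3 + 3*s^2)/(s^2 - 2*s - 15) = (40*l^2 - 13*l*s + s^2)/(s - 5)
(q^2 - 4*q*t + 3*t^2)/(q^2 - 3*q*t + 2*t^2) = (q - 3*t)/(q - 2*t)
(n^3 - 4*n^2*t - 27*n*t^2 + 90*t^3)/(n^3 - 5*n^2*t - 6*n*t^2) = (n^2 + 2*n*t - 15*t^2)/(n*(n + t))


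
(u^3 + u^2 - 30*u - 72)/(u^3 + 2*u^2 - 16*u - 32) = (u^2 - 3*u - 18)/(u^2 - 2*u - 8)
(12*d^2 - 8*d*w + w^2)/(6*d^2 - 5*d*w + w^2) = (-6*d + w)/(-3*d + w)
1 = 1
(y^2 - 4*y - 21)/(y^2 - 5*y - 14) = (y + 3)/(y + 2)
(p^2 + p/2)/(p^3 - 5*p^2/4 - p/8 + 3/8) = 4*p/(4*p^2 - 7*p + 3)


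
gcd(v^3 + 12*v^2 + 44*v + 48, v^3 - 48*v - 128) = v + 4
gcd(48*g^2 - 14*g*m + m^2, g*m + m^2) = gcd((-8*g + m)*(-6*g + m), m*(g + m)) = 1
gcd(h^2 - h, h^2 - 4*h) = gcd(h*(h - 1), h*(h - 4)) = h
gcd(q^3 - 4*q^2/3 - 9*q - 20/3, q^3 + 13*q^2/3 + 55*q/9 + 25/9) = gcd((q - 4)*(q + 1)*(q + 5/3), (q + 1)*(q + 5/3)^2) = q^2 + 8*q/3 + 5/3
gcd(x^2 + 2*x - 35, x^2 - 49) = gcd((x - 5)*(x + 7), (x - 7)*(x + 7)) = x + 7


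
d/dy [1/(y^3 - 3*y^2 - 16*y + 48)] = (-3*y^2 + 6*y + 16)/(y^3 - 3*y^2 - 16*y + 48)^2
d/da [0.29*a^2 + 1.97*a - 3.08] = 0.58*a + 1.97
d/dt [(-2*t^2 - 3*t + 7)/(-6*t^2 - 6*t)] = (-t^2 + 14*t + 7)/(6*t^2*(t^2 + 2*t + 1))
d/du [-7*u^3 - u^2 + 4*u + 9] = -21*u^2 - 2*u + 4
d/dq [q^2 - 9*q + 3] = 2*q - 9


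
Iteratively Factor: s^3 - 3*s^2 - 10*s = (s)*(s^2 - 3*s - 10) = s*(s + 2)*(s - 5)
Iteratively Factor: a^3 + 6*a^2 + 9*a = (a + 3)*(a^2 + 3*a) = a*(a + 3)*(a + 3)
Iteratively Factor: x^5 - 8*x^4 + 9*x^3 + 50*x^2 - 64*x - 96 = (x - 4)*(x^4 - 4*x^3 - 7*x^2 + 22*x + 24) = (x - 4)*(x + 2)*(x^3 - 6*x^2 + 5*x + 12) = (x - 4)*(x + 1)*(x + 2)*(x^2 - 7*x + 12) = (x - 4)^2*(x + 1)*(x + 2)*(x - 3)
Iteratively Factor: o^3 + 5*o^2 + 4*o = (o + 4)*(o^2 + o) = (o + 1)*(o + 4)*(o)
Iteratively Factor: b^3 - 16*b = (b - 4)*(b^2 + 4*b) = (b - 4)*(b + 4)*(b)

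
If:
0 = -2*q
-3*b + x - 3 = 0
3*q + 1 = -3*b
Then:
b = -1/3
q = 0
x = 2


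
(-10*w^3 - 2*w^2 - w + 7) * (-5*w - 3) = 50*w^4 + 40*w^3 + 11*w^2 - 32*w - 21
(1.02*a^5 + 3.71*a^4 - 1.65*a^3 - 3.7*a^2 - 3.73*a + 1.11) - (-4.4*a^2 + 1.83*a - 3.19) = 1.02*a^5 + 3.71*a^4 - 1.65*a^3 + 0.7*a^2 - 5.56*a + 4.3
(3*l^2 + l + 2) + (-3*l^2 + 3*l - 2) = 4*l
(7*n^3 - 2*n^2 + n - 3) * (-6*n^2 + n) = -42*n^5 + 19*n^4 - 8*n^3 + 19*n^2 - 3*n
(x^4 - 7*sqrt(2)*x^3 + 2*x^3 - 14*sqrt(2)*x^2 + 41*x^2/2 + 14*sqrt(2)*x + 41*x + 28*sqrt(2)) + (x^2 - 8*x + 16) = x^4 - 7*sqrt(2)*x^3 + 2*x^3 - 14*sqrt(2)*x^2 + 43*x^2/2 + 14*sqrt(2)*x + 33*x + 16 + 28*sqrt(2)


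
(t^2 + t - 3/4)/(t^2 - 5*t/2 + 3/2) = (4*t^2 + 4*t - 3)/(2*(2*t^2 - 5*t + 3))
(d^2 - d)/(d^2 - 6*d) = (d - 1)/(d - 6)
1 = 1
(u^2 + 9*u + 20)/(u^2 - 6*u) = (u^2 + 9*u + 20)/(u*(u - 6))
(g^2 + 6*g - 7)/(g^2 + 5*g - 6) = (g + 7)/(g + 6)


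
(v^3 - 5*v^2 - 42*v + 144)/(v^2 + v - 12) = (v^2 - 2*v - 48)/(v + 4)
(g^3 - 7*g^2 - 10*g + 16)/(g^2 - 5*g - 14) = (g^2 - 9*g + 8)/(g - 7)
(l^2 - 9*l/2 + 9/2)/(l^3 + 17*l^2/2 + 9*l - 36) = (l - 3)/(l^2 + 10*l + 24)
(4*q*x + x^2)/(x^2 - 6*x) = (4*q + x)/(x - 6)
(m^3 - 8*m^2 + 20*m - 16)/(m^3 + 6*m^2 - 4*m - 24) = (m^2 - 6*m + 8)/(m^2 + 8*m + 12)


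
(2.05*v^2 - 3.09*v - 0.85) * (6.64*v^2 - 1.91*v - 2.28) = 13.612*v^4 - 24.4331*v^3 - 4.4161*v^2 + 8.6687*v + 1.938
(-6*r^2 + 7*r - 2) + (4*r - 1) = -6*r^2 + 11*r - 3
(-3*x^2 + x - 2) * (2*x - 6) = -6*x^3 + 20*x^2 - 10*x + 12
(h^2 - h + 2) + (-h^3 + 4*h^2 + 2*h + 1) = -h^3 + 5*h^2 + h + 3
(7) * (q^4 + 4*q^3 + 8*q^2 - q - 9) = 7*q^4 + 28*q^3 + 56*q^2 - 7*q - 63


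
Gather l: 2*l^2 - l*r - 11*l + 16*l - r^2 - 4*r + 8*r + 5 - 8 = 2*l^2 + l*(5 - r) - r^2 + 4*r - 3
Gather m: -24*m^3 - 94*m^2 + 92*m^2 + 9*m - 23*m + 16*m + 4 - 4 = -24*m^3 - 2*m^2 + 2*m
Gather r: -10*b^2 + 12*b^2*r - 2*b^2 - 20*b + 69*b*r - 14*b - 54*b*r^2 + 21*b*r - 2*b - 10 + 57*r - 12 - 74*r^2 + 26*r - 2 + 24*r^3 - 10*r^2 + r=-12*b^2 - 36*b + 24*r^3 + r^2*(-54*b - 84) + r*(12*b^2 + 90*b + 84) - 24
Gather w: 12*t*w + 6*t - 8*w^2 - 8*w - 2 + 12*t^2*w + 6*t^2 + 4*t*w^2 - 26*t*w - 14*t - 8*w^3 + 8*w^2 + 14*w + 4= 6*t^2 + 4*t*w^2 - 8*t - 8*w^3 + w*(12*t^2 - 14*t + 6) + 2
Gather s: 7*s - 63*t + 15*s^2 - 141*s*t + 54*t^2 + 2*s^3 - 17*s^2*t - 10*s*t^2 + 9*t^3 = 2*s^3 + s^2*(15 - 17*t) + s*(-10*t^2 - 141*t + 7) + 9*t^3 + 54*t^2 - 63*t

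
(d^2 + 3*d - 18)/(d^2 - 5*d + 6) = (d + 6)/(d - 2)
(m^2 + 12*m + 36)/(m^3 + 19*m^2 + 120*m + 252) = 1/(m + 7)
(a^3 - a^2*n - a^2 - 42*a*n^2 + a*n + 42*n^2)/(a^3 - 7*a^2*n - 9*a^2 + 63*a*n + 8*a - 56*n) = (a + 6*n)/(a - 8)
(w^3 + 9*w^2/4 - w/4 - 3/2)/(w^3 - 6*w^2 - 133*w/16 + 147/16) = 4*(w^2 + 3*w + 2)/(4*w^2 - 21*w - 49)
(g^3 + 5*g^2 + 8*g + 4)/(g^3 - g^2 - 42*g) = (g^3 + 5*g^2 + 8*g + 4)/(g*(g^2 - g - 42))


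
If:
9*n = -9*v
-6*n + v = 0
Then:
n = 0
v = 0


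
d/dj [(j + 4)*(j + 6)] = 2*j + 10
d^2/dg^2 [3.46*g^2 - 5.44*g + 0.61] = 6.92000000000000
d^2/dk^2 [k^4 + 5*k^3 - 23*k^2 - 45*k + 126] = 12*k^2 + 30*k - 46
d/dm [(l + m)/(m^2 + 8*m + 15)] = (m^2 + 8*m - 2*(l + m)*(m + 4) + 15)/(m^2 + 8*m + 15)^2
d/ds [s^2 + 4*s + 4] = 2*s + 4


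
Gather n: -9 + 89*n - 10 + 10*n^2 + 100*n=10*n^2 + 189*n - 19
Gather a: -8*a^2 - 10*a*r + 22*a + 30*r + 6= -8*a^2 + a*(22 - 10*r) + 30*r + 6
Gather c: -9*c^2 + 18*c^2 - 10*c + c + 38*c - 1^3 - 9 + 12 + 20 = 9*c^2 + 29*c + 22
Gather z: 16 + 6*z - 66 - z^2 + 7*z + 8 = -z^2 + 13*z - 42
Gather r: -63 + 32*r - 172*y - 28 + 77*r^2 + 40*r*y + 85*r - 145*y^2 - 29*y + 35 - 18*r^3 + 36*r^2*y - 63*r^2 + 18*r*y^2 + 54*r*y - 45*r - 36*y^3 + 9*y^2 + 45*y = -18*r^3 + r^2*(36*y + 14) + r*(18*y^2 + 94*y + 72) - 36*y^3 - 136*y^2 - 156*y - 56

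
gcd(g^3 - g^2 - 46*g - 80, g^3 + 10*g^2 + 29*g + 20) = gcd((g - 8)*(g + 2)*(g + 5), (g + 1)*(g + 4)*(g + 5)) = g + 5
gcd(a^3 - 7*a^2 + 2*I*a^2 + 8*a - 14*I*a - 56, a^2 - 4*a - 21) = a - 7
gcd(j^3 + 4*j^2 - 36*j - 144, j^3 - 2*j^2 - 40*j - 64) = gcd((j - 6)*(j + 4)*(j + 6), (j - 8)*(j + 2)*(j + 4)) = j + 4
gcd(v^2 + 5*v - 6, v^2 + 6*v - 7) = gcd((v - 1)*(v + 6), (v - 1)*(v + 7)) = v - 1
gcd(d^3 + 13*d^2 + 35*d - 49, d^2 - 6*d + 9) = 1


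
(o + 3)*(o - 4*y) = o^2 - 4*o*y + 3*o - 12*y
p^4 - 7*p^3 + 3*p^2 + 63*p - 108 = (p - 4)*(p - 3)^2*(p + 3)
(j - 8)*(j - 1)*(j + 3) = j^3 - 6*j^2 - 19*j + 24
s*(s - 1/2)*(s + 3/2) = s^3 + s^2 - 3*s/4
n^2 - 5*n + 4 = (n - 4)*(n - 1)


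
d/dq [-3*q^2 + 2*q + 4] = 2 - 6*q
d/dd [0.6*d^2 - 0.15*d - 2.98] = 1.2*d - 0.15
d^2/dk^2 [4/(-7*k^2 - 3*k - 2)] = 8*(49*k^2 + 21*k - (14*k + 3)^2 + 14)/(7*k^2 + 3*k + 2)^3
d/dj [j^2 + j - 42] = 2*j + 1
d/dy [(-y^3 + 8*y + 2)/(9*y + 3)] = (-6*y^3 - 3*y^2 + 2)/(3*(9*y^2 + 6*y + 1))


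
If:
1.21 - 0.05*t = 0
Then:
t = 24.20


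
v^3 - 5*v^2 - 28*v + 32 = (v - 8)*(v - 1)*(v + 4)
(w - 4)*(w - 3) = w^2 - 7*w + 12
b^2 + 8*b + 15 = (b + 3)*(b + 5)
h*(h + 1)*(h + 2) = h^3 + 3*h^2 + 2*h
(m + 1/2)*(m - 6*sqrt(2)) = m^2 - 6*sqrt(2)*m + m/2 - 3*sqrt(2)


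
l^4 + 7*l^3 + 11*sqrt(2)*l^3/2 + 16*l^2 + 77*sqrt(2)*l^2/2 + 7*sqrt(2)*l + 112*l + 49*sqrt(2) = (l + 7)*(l + sqrt(2))^2*(l + 7*sqrt(2)/2)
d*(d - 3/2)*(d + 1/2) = d^3 - d^2 - 3*d/4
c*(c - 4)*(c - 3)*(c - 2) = c^4 - 9*c^3 + 26*c^2 - 24*c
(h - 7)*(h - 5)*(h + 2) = h^3 - 10*h^2 + 11*h + 70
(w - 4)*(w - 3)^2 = w^3 - 10*w^2 + 33*w - 36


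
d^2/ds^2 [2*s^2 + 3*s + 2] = 4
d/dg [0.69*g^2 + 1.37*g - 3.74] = 1.38*g + 1.37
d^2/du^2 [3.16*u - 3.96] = 0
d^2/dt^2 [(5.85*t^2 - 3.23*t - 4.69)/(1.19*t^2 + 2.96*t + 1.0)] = (-50.360086*t^3 - 81.618054*t^2 - 76.058136*t - 40.200008)/(1.685159*t^6 + 12.574968*t^5 + 35.527212*t^4 + 47.068736*t^3 + 29.8548*t^2 + 8.88*t + 1.0)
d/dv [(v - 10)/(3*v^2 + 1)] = (3*v^2 - 6*v*(v - 10) + 1)/(3*v^2 + 1)^2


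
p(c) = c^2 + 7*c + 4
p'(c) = 2*c + 7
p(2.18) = 24.01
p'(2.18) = 11.36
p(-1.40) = -3.84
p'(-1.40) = 4.20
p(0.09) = 4.64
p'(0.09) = 7.18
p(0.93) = 11.37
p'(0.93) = 8.86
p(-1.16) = -2.77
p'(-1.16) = 4.68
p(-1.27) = -3.28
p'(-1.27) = 4.46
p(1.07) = 12.63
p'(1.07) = 9.14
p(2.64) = 29.45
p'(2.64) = 12.28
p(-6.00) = -2.00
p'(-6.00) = -5.00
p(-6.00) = -2.00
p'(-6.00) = -5.00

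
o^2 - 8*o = o*(o - 8)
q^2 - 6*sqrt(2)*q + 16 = (q - 4*sqrt(2))*(q - 2*sqrt(2))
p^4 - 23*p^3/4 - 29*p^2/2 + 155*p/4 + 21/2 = (p - 7)*(p - 2)*(p + 1/4)*(p + 3)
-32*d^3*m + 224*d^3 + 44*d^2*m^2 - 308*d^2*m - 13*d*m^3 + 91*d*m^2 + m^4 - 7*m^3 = (-8*d + m)*(-4*d + m)*(-d + m)*(m - 7)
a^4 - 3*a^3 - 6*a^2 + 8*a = a*(a - 4)*(a - 1)*(a + 2)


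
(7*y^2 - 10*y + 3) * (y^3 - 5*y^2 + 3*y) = 7*y^5 - 45*y^4 + 74*y^3 - 45*y^2 + 9*y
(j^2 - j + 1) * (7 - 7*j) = -7*j^3 + 14*j^2 - 14*j + 7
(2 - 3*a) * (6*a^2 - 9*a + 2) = -18*a^3 + 39*a^2 - 24*a + 4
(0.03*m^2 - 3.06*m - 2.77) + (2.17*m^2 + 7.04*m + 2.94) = 2.2*m^2 + 3.98*m + 0.17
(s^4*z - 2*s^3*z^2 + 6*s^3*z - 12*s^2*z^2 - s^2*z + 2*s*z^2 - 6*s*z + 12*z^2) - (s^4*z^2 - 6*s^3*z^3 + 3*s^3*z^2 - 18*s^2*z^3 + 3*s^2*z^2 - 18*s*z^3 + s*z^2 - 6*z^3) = -s^4*z^2 + s^4*z + 6*s^3*z^3 - 5*s^3*z^2 + 6*s^3*z + 18*s^2*z^3 - 15*s^2*z^2 - s^2*z + 18*s*z^3 + s*z^2 - 6*s*z + 6*z^3 + 12*z^2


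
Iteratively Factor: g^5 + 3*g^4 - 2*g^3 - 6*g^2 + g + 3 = (g + 1)*(g^4 + 2*g^3 - 4*g^2 - 2*g + 3) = (g - 1)*(g + 1)*(g^3 + 3*g^2 - g - 3) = (g - 1)^2*(g + 1)*(g^2 + 4*g + 3) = (g - 1)^2*(g + 1)^2*(g + 3)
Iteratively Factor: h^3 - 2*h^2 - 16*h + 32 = (h - 4)*(h^2 + 2*h - 8) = (h - 4)*(h - 2)*(h + 4)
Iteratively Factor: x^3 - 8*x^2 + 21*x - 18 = (x - 3)*(x^2 - 5*x + 6) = (x - 3)*(x - 2)*(x - 3)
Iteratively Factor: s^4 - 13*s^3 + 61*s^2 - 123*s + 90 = (s - 5)*(s^3 - 8*s^2 + 21*s - 18) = (s - 5)*(s - 3)*(s^2 - 5*s + 6) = (s - 5)*(s - 3)*(s - 2)*(s - 3)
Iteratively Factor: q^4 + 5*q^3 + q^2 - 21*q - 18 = (q + 1)*(q^3 + 4*q^2 - 3*q - 18) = (q + 1)*(q + 3)*(q^2 + q - 6) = (q - 2)*(q + 1)*(q + 3)*(q + 3)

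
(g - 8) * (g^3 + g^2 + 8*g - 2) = g^4 - 7*g^3 - 66*g + 16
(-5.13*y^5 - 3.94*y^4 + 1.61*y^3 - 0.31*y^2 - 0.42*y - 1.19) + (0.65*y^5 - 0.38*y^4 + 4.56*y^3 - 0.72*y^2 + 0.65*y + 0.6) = -4.48*y^5 - 4.32*y^4 + 6.17*y^3 - 1.03*y^2 + 0.23*y - 0.59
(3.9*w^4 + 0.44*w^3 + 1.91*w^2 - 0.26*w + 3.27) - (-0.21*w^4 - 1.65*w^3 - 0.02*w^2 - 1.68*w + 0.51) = 4.11*w^4 + 2.09*w^3 + 1.93*w^2 + 1.42*w + 2.76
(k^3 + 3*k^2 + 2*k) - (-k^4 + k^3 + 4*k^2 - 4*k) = k^4 - k^2 + 6*k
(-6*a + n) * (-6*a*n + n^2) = 36*a^2*n - 12*a*n^2 + n^3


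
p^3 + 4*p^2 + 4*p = p*(p + 2)^2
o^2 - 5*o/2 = o*(o - 5/2)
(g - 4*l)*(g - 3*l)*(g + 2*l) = g^3 - 5*g^2*l - 2*g*l^2 + 24*l^3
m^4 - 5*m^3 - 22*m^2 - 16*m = m*(m - 8)*(m + 1)*(m + 2)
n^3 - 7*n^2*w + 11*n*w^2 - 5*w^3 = (n - 5*w)*(n - w)^2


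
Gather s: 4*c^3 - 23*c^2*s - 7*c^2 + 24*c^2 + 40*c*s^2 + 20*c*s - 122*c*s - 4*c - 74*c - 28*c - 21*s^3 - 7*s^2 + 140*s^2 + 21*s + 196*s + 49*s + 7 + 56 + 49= 4*c^3 + 17*c^2 - 106*c - 21*s^3 + s^2*(40*c + 133) + s*(-23*c^2 - 102*c + 266) + 112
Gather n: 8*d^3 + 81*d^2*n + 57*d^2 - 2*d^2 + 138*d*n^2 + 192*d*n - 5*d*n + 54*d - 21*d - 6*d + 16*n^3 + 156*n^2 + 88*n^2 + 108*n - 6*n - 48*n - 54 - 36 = 8*d^3 + 55*d^2 + 27*d + 16*n^3 + n^2*(138*d + 244) + n*(81*d^2 + 187*d + 54) - 90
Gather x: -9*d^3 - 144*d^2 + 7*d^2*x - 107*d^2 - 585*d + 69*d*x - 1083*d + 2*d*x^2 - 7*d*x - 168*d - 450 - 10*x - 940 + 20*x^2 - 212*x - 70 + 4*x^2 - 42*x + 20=-9*d^3 - 251*d^2 - 1836*d + x^2*(2*d + 24) + x*(7*d^2 + 62*d - 264) - 1440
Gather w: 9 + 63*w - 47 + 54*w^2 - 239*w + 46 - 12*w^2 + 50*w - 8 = 42*w^2 - 126*w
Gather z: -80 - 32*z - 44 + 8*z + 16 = -24*z - 108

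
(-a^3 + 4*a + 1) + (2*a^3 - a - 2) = a^3 + 3*a - 1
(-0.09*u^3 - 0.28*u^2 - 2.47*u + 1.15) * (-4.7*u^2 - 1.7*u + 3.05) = 0.423*u^5 + 1.469*u^4 + 11.8105*u^3 - 2.06*u^2 - 9.4885*u + 3.5075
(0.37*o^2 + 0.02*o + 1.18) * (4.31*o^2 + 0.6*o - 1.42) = 1.5947*o^4 + 0.3082*o^3 + 4.5724*o^2 + 0.6796*o - 1.6756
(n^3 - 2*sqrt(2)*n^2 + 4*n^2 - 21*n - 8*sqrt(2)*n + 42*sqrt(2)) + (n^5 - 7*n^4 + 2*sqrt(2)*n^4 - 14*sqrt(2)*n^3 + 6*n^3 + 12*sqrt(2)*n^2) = n^5 - 7*n^4 + 2*sqrt(2)*n^4 - 14*sqrt(2)*n^3 + 7*n^3 + 4*n^2 + 10*sqrt(2)*n^2 - 21*n - 8*sqrt(2)*n + 42*sqrt(2)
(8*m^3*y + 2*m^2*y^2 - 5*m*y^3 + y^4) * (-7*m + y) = -56*m^4*y - 6*m^3*y^2 + 37*m^2*y^3 - 12*m*y^4 + y^5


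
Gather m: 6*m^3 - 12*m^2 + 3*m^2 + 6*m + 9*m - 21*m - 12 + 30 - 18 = 6*m^3 - 9*m^2 - 6*m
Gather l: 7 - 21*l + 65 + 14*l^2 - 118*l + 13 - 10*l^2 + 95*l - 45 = 4*l^2 - 44*l + 40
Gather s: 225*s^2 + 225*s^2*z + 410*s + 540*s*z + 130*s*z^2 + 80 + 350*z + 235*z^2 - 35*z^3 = s^2*(225*z + 225) + s*(130*z^2 + 540*z + 410) - 35*z^3 + 235*z^2 + 350*z + 80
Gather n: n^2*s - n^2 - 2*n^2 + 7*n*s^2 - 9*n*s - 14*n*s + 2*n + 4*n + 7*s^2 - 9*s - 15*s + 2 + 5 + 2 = n^2*(s - 3) + n*(7*s^2 - 23*s + 6) + 7*s^2 - 24*s + 9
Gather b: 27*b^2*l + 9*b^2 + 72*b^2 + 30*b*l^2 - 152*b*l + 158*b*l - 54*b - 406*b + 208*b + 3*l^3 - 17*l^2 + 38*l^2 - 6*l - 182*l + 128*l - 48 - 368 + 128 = b^2*(27*l + 81) + b*(30*l^2 + 6*l - 252) + 3*l^3 + 21*l^2 - 60*l - 288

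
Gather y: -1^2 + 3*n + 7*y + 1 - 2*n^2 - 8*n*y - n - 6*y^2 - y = -2*n^2 + 2*n - 6*y^2 + y*(6 - 8*n)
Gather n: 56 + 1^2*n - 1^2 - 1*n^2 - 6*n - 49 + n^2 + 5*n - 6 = 0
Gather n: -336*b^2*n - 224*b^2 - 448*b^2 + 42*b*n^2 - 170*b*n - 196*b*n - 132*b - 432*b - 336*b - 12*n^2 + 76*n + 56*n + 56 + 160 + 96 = -672*b^2 - 900*b + n^2*(42*b - 12) + n*(-336*b^2 - 366*b + 132) + 312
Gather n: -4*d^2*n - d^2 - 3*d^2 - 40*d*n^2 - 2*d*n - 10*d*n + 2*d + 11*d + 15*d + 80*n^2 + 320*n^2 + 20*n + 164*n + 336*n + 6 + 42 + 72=-4*d^2 + 28*d + n^2*(400 - 40*d) + n*(-4*d^2 - 12*d + 520) + 120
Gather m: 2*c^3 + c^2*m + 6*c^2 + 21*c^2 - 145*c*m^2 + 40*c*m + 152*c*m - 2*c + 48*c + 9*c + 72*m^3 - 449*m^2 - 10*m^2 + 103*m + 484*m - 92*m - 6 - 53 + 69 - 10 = 2*c^3 + 27*c^2 + 55*c + 72*m^3 + m^2*(-145*c - 459) + m*(c^2 + 192*c + 495)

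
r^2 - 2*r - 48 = (r - 8)*(r + 6)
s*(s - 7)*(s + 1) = s^3 - 6*s^2 - 7*s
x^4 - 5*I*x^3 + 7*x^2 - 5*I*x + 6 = (x - 6*I)*(x - I)*(x + I)^2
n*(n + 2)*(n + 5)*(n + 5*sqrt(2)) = n^4 + 7*n^3 + 5*sqrt(2)*n^3 + 10*n^2 + 35*sqrt(2)*n^2 + 50*sqrt(2)*n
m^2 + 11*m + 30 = (m + 5)*(m + 6)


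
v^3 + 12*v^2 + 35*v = v*(v + 5)*(v + 7)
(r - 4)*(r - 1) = r^2 - 5*r + 4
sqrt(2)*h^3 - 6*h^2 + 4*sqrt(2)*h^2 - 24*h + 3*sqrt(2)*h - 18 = (h + 3)*(h - 3*sqrt(2))*(sqrt(2)*h + sqrt(2))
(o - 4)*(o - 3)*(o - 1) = o^3 - 8*o^2 + 19*o - 12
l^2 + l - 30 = (l - 5)*(l + 6)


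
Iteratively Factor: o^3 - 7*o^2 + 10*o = (o)*(o^2 - 7*o + 10) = o*(o - 2)*(o - 5)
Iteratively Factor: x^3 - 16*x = (x - 4)*(x^2 + 4*x) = x*(x - 4)*(x + 4)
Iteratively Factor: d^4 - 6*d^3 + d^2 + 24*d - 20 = (d - 1)*(d^3 - 5*d^2 - 4*d + 20) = (d - 1)*(d + 2)*(d^2 - 7*d + 10) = (d - 2)*(d - 1)*(d + 2)*(d - 5)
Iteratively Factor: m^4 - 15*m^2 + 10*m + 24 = (m - 3)*(m^3 + 3*m^2 - 6*m - 8) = (m - 3)*(m + 1)*(m^2 + 2*m - 8) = (m - 3)*(m + 1)*(m + 4)*(m - 2)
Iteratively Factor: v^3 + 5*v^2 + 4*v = (v)*(v^2 + 5*v + 4) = v*(v + 4)*(v + 1)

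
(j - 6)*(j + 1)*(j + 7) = j^3 + 2*j^2 - 41*j - 42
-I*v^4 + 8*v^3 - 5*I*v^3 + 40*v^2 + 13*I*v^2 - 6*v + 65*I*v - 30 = (v + 5)*(v + I)*(v + 6*I)*(-I*v + 1)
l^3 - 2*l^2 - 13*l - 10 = (l - 5)*(l + 1)*(l + 2)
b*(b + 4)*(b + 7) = b^3 + 11*b^2 + 28*b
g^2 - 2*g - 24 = (g - 6)*(g + 4)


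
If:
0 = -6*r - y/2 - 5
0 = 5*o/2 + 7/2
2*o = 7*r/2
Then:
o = -7/5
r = -4/5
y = -2/5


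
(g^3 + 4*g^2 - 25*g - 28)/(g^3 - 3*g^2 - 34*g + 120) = (g^2 + 8*g + 7)/(g^2 + g - 30)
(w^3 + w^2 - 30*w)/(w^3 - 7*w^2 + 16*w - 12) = w*(w^2 + w - 30)/(w^3 - 7*w^2 + 16*w - 12)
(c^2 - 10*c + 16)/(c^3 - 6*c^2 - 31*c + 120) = (c - 2)/(c^2 + 2*c - 15)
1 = 1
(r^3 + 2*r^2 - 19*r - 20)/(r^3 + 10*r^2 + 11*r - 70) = (r^2 - 3*r - 4)/(r^2 + 5*r - 14)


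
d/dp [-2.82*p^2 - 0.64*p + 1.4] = -5.64*p - 0.64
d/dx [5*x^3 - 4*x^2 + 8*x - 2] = 15*x^2 - 8*x + 8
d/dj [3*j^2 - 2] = 6*j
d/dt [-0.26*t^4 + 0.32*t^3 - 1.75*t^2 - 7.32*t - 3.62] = -1.04*t^3 + 0.96*t^2 - 3.5*t - 7.32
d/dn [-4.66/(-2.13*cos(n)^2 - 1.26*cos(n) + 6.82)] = (19.8516*cos(n) + 5.8716)*sin(n)/(2.13*cos(n)^2 + 1.26*cos(n) - 6.82)^2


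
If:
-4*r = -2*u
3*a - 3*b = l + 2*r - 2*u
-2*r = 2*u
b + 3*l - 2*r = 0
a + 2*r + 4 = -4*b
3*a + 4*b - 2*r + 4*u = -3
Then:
No Solution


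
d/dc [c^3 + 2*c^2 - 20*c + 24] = 3*c^2 + 4*c - 20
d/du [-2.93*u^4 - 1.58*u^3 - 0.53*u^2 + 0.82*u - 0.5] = -11.72*u^3 - 4.74*u^2 - 1.06*u + 0.82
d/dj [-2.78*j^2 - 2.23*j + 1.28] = -5.56*j - 2.23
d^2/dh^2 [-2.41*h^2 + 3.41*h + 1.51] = -4.82000000000000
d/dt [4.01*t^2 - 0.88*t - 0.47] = 8.02*t - 0.88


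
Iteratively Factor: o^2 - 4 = (o + 2)*(o - 2)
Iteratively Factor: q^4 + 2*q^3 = (q)*(q^3 + 2*q^2) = q^2*(q^2 + 2*q) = q^3*(q + 2)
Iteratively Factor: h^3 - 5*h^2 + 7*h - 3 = (h - 1)*(h^2 - 4*h + 3) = (h - 3)*(h - 1)*(h - 1)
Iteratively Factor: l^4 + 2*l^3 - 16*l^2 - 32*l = (l - 4)*(l^3 + 6*l^2 + 8*l) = (l - 4)*(l + 4)*(l^2 + 2*l) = l*(l - 4)*(l + 4)*(l + 2)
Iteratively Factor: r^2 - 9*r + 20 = (r - 4)*(r - 5)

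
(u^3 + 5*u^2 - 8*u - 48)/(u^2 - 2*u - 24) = (u^2 + u - 12)/(u - 6)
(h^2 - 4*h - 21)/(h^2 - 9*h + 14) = (h + 3)/(h - 2)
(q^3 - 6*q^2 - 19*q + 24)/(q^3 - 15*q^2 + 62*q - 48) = (q + 3)/(q - 6)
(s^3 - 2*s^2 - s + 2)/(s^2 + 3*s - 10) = (s^2 - 1)/(s + 5)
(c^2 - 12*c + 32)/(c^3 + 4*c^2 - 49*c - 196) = (c^2 - 12*c + 32)/(c^3 + 4*c^2 - 49*c - 196)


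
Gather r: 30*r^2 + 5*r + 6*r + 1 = 30*r^2 + 11*r + 1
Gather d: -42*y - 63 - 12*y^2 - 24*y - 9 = -12*y^2 - 66*y - 72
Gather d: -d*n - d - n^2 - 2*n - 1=d*(-n - 1) - n^2 - 2*n - 1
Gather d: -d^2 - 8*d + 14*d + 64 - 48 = -d^2 + 6*d + 16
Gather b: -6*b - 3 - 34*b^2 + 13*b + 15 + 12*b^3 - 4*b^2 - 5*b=12*b^3 - 38*b^2 + 2*b + 12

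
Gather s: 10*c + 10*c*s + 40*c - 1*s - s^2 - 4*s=50*c - s^2 + s*(10*c - 5)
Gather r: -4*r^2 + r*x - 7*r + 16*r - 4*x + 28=-4*r^2 + r*(x + 9) - 4*x + 28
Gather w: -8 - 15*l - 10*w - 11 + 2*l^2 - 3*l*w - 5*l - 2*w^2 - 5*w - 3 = 2*l^2 - 20*l - 2*w^2 + w*(-3*l - 15) - 22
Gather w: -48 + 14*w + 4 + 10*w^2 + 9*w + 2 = 10*w^2 + 23*w - 42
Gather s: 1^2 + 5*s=5*s + 1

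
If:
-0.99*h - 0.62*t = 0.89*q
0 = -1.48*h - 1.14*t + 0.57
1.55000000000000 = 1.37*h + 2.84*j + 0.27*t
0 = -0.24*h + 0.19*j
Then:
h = 0.31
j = 0.39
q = -0.41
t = 0.10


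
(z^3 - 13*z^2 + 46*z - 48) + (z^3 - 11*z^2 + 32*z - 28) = 2*z^3 - 24*z^2 + 78*z - 76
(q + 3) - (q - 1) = 4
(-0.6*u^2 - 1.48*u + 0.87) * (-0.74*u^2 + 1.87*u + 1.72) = 0.444*u^4 - 0.0268000000000002*u^3 - 4.4434*u^2 - 0.9187*u + 1.4964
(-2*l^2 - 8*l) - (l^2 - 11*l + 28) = -3*l^2 + 3*l - 28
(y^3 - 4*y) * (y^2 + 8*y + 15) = y^5 + 8*y^4 + 11*y^3 - 32*y^2 - 60*y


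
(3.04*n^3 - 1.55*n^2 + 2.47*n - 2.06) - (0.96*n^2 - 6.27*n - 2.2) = 3.04*n^3 - 2.51*n^2 + 8.74*n + 0.14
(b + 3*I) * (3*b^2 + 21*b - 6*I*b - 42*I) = 3*b^3 + 21*b^2 + 3*I*b^2 + 18*b + 21*I*b + 126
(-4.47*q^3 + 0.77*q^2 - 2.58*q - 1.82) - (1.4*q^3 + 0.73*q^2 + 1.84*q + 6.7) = -5.87*q^3 + 0.04*q^2 - 4.42*q - 8.52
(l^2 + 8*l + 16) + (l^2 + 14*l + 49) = 2*l^2 + 22*l + 65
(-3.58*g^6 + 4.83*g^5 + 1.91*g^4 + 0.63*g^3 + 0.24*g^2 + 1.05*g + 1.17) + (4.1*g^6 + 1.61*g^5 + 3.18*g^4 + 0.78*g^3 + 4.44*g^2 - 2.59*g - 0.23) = 0.52*g^6 + 6.44*g^5 + 5.09*g^4 + 1.41*g^3 + 4.68*g^2 - 1.54*g + 0.94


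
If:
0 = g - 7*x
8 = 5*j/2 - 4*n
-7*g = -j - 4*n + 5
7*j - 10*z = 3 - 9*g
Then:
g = 10*z/23 - 1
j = 20*z/23 + 12/7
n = 25*z/46 - 13/14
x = 10*z/161 - 1/7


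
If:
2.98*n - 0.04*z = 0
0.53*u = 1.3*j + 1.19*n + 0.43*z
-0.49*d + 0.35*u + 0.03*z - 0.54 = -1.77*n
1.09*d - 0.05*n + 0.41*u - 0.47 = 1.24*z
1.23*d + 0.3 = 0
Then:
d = -0.24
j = 0.57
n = -0.00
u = 1.23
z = -0.19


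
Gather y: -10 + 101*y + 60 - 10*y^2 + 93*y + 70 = -10*y^2 + 194*y + 120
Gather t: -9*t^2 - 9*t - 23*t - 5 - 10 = -9*t^2 - 32*t - 15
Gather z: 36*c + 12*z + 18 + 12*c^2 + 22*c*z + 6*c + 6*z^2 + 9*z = 12*c^2 + 42*c + 6*z^2 + z*(22*c + 21) + 18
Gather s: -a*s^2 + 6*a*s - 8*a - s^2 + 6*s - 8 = -8*a + s^2*(-a - 1) + s*(6*a + 6) - 8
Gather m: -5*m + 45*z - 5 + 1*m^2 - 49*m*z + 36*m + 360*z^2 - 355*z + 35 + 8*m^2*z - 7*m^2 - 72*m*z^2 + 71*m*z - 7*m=m^2*(8*z - 6) + m*(-72*z^2 + 22*z + 24) + 360*z^2 - 310*z + 30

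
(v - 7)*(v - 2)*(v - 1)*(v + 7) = v^4 - 3*v^3 - 47*v^2 + 147*v - 98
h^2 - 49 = (h - 7)*(h + 7)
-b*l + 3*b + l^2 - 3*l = (-b + l)*(l - 3)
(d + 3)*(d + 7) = d^2 + 10*d + 21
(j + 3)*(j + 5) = j^2 + 8*j + 15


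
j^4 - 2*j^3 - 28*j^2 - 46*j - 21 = (j - 7)*(j + 1)^2*(j + 3)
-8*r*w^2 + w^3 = w^2*(-8*r + w)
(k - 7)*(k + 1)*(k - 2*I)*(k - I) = k^4 - 6*k^3 - 3*I*k^3 - 9*k^2 + 18*I*k^2 + 12*k + 21*I*k + 14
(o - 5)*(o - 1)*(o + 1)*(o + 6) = o^4 + o^3 - 31*o^2 - o + 30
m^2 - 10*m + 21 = (m - 7)*(m - 3)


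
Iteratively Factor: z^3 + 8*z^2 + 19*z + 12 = (z + 3)*(z^2 + 5*z + 4) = (z + 3)*(z + 4)*(z + 1)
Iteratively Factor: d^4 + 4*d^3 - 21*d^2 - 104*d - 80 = (d + 4)*(d^3 - 21*d - 20) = (d + 1)*(d + 4)*(d^2 - d - 20) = (d - 5)*(d + 1)*(d + 4)*(d + 4)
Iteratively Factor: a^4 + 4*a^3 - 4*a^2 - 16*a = (a + 2)*(a^3 + 2*a^2 - 8*a) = a*(a + 2)*(a^2 + 2*a - 8) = a*(a - 2)*(a + 2)*(a + 4)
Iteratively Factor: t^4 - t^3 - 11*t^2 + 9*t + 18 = (t + 1)*(t^3 - 2*t^2 - 9*t + 18) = (t - 2)*(t + 1)*(t^2 - 9) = (t - 3)*(t - 2)*(t + 1)*(t + 3)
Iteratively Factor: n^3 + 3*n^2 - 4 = (n + 2)*(n^2 + n - 2) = (n - 1)*(n + 2)*(n + 2)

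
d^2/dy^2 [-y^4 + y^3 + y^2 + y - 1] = -12*y^2 + 6*y + 2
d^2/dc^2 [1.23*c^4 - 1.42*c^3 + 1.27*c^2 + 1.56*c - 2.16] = 14.76*c^2 - 8.52*c + 2.54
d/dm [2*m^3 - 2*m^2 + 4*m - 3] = 6*m^2 - 4*m + 4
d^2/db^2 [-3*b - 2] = 0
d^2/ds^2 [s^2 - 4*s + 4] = 2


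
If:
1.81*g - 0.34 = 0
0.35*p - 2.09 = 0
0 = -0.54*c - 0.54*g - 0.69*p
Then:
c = -7.82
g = 0.19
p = 5.97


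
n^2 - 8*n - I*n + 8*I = (n - 8)*(n - I)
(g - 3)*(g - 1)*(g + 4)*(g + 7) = g^4 + 7*g^3 - 13*g^2 - 79*g + 84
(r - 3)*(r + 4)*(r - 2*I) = r^3 + r^2 - 2*I*r^2 - 12*r - 2*I*r + 24*I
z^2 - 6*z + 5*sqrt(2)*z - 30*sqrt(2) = (z - 6)*(z + 5*sqrt(2))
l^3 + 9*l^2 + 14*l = l*(l + 2)*(l + 7)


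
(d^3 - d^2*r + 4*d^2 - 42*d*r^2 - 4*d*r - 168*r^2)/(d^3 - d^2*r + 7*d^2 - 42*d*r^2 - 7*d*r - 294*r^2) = (d + 4)/(d + 7)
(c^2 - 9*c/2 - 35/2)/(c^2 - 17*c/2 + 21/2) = (2*c + 5)/(2*c - 3)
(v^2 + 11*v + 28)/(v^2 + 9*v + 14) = (v + 4)/(v + 2)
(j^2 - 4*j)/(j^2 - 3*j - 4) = j/(j + 1)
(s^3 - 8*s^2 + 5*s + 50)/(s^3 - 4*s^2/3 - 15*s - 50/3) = 3*(s - 5)/(3*s + 5)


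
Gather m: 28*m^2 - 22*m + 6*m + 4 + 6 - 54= 28*m^2 - 16*m - 44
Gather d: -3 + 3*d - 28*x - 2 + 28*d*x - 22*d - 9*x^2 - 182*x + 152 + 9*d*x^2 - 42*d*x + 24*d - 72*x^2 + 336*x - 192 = d*(9*x^2 - 14*x + 5) - 81*x^2 + 126*x - 45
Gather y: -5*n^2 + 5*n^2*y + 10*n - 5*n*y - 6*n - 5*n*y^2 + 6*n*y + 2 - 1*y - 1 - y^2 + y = -5*n^2 + 4*n + y^2*(-5*n - 1) + y*(5*n^2 + n) + 1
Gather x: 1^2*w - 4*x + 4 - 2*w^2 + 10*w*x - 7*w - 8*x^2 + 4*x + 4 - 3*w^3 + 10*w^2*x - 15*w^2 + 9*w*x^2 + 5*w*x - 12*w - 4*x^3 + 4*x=-3*w^3 - 17*w^2 - 18*w - 4*x^3 + x^2*(9*w - 8) + x*(10*w^2 + 15*w + 4) + 8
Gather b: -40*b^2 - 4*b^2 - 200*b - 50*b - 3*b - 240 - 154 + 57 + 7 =-44*b^2 - 253*b - 330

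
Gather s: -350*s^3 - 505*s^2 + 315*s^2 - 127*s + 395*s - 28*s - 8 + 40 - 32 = -350*s^3 - 190*s^2 + 240*s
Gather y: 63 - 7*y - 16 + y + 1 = 48 - 6*y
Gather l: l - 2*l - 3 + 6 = 3 - l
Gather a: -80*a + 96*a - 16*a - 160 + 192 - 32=0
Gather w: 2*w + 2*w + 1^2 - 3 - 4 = 4*w - 6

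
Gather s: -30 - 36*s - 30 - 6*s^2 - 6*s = -6*s^2 - 42*s - 60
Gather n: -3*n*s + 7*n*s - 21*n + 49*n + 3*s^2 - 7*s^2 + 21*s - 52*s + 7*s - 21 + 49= n*(4*s + 28) - 4*s^2 - 24*s + 28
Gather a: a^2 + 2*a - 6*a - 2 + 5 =a^2 - 4*a + 3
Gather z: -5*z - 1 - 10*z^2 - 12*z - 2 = -10*z^2 - 17*z - 3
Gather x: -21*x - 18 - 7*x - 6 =-28*x - 24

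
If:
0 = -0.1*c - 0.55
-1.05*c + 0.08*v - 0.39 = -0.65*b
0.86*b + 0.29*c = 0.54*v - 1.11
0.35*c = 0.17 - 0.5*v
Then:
No Solution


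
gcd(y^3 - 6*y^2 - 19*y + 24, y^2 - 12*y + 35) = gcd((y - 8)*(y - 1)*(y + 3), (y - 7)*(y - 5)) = 1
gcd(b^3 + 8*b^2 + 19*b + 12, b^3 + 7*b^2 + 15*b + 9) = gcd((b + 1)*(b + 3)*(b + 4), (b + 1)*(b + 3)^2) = b^2 + 4*b + 3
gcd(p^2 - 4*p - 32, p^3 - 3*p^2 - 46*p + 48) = p - 8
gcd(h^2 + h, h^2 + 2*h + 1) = h + 1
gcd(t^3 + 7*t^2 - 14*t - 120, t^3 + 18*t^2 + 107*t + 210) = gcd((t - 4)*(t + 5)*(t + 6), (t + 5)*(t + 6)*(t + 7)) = t^2 + 11*t + 30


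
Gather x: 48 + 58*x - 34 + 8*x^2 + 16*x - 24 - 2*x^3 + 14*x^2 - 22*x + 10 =-2*x^3 + 22*x^2 + 52*x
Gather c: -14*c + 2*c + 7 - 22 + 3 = -12*c - 12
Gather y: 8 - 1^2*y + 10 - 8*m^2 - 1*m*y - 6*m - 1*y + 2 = -8*m^2 - 6*m + y*(-m - 2) + 20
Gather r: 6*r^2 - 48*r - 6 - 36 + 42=6*r^2 - 48*r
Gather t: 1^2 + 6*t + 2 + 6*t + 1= 12*t + 4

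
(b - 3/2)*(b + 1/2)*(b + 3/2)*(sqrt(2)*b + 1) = sqrt(2)*b^4 + sqrt(2)*b^3/2 + b^3 - 9*sqrt(2)*b^2/4 + b^2/2 - 9*b/4 - 9*sqrt(2)*b/8 - 9/8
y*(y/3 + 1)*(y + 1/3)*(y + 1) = y^4/3 + 13*y^3/9 + 13*y^2/9 + y/3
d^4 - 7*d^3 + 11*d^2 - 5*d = d*(d - 5)*(d - 1)^2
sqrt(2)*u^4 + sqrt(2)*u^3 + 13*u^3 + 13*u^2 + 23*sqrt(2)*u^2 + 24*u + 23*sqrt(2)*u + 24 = (u + sqrt(2))*(u + 3*sqrt(2)/2)*(u + 4*sqrt(2))*(sqrt(2)*u + sqrt(2))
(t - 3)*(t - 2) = t^2 - 5*t + 6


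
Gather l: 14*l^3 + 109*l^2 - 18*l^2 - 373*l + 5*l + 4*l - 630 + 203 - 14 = 14*l^3 + 91*l^2 - 364*l - 441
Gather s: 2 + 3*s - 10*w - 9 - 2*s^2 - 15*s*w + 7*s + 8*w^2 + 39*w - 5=-2*s^2 + s*(10 - 15*w) + 8*w^2 + 29*w - 12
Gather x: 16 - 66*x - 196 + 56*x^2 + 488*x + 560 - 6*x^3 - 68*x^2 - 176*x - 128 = -6*x^3 - 12*x^2 + 246*x + 252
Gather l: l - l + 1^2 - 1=0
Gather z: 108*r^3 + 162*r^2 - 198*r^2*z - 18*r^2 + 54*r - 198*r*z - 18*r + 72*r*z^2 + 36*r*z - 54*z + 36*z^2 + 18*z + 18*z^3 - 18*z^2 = 108*r^3 + 144*r^2 + 36*r + 18*z^3 + z^2*(72*r + 18) + z*(-198*r^2 - 162*r - 36)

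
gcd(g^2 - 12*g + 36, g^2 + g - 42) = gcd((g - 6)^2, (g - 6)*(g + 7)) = g - 6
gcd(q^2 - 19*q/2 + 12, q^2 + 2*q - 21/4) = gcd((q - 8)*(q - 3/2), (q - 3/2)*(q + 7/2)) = q - 3/2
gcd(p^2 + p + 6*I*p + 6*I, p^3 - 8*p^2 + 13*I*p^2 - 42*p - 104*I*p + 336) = p + 6*I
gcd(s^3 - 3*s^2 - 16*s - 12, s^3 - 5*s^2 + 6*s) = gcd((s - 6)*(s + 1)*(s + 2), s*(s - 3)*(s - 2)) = 1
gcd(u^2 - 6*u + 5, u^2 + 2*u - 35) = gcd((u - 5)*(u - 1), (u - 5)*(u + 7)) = u - 5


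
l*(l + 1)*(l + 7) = l^3 + 8*l^2 + 7*l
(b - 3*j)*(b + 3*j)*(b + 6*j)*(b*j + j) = b^4*j + 6*b^3*j^2 + b^3*j - 9*b^2*j^3 + 6*b^2*j^2 - 54*b*j^4 - 9*b*j^3 - 54*j^4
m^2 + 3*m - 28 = (m - 4)*(m + 7)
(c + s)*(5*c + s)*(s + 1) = 5*c^2*s + 5*c^2 + 6*c*s^2 + 6*c*s + s^3 + s^2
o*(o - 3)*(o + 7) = o^3 + 4*o^2 - 21*o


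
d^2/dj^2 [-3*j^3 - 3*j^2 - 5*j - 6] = -18*j - 6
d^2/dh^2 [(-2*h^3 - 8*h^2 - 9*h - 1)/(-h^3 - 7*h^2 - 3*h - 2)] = 6*(-2*h^6 + 3*h^5 + 33*h^4 + 60*h^3 - 84*h^2 - 99*h - 9)/(h^9 + 21*h^8 + 156*h^7 + 475*h^6 + 552*h^5 + 519*h^4 + 291*h^3 + 138*h^2 + 36*h + 8)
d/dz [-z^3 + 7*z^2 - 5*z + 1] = -3*z^2 + 14*z - 5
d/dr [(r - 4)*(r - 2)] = 2*r - 6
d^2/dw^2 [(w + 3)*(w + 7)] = 2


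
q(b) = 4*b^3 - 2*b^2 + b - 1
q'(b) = 12*b^2 - 4*b + 1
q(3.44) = 141.60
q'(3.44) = 129.24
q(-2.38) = -68.63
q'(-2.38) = 78.49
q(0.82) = 0.68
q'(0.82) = 5.79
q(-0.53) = -2.69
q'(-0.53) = 6.49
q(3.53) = 153.56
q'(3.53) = 136.41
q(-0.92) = -6.73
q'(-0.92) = 14.84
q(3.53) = 153.56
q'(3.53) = 136.41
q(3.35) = 130.29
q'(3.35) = 122.27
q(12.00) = 6635.00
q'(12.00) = 1681.00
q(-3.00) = -130.00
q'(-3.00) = 121.00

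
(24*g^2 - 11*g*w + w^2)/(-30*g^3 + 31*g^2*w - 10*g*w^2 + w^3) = (-8*g + w)/(10*g^2 - 7*g*w + w^2)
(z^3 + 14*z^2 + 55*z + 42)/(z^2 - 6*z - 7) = (z^2 + 13*z + 42)/(z - 7)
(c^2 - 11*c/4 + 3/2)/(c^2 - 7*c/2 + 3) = (4*c - 3)/(2*(2*c - 3))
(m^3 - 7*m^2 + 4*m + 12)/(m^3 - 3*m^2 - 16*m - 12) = (m - 2)/(m + 2)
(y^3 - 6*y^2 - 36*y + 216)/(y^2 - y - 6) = (-y^3 + 6*y^2 + 36*y - 216)/(-y^2 + y + 6)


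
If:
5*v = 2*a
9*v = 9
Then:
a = 5/2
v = 1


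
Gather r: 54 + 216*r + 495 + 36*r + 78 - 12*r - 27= 240*r + 600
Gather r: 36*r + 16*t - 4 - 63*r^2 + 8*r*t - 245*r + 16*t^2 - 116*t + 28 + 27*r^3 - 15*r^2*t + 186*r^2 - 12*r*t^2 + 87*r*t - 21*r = 27*r^3 + r^2*(123 - 15*t) + r*(-12*t^2 + 95*t - 230) + 16*t^2 - 100*t + 24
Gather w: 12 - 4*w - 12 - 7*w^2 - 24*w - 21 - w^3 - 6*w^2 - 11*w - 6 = -w^3 - 13*w^2 - 39*w - 27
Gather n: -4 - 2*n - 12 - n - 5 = -3*n - 21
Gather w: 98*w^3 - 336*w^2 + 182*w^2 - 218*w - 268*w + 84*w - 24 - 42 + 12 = 98*w^3 - 154*w^2 - 402*w - 54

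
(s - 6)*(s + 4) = s^2 - 2*s - 24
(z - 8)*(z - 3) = z^2 - 11*z + 24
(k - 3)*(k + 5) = k^2 + 2*k - 15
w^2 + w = w*(w + 1)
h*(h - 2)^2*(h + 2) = h^4 - 2*h^3 - 4*h^2 + 8*h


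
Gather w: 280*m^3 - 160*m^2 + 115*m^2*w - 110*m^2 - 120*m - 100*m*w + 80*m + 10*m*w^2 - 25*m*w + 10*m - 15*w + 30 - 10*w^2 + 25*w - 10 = 280*m^3 - 270*m^2 - 30*m + w^2*(10*m - 10) + w*(115*m^2 - 125*m + 10) + 20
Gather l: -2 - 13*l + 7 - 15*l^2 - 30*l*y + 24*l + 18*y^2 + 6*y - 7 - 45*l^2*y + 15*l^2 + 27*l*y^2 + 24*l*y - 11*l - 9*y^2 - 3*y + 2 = -45*l^2*y + l*(27*y^2 - 6*y) + 9*y^2 + 3*y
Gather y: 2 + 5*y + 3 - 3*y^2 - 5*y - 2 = 3 - 3*y^2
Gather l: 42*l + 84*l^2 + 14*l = 84*l^2 + 56*l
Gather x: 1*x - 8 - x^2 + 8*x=-x^2 + 9*x - 8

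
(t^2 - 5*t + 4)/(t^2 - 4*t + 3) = (t - 4)/(t - 3)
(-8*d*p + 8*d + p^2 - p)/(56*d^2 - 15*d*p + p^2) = (p - 1)/(-7*d + p)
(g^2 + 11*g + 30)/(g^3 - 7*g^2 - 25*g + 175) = (g + 6)/(g^2 - 12*g + 35)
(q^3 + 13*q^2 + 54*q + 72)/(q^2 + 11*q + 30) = (q^2 + 7*q + 12)/(q + 5)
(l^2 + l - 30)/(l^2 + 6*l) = (l - 5)/l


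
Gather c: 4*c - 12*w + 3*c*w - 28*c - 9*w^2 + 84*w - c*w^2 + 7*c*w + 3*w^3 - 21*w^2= c*(-w^2 + 10*w - 24) + 3*w^3 - 30*w^2 + 72*w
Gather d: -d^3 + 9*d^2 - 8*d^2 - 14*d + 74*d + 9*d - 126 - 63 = -d^3 + d^2 + 69*d - 189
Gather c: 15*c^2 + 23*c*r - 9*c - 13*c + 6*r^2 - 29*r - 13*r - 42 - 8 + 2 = 15*c^2 + c*(23*r - 22) + 6*r^2 - 42*r - 48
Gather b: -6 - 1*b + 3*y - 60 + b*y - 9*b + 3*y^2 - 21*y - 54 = b*(y - 10) + 3*y^2 - 18*y - 120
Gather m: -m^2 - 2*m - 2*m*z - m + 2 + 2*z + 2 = -m^2 + m*(-2*z - 3) + 2*z + 4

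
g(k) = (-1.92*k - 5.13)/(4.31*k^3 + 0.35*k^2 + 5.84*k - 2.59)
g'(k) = (-1.92*k - 5.13)*(-12.93*k^2 - 0.7*k - 5.84)/(4.31*k^3 + 0.35*k^2 + 5.84*k - 2.59)^2 - 1.92/(4.31*k^3 + 0.35*k^2 + 5.84*k - 2.59)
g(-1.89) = 0.04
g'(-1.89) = 0.09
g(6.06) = -0.02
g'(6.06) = 0.01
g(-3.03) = -0.01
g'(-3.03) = 0.01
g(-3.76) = -0.01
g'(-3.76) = 0.00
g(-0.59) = 0.59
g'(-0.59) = 1.14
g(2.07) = -0.18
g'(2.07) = 0.20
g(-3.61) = -0.01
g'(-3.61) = 0.00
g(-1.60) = 0.07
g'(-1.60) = 0.16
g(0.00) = 1.98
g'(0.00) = 5.21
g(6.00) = -0.02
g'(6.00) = 0.01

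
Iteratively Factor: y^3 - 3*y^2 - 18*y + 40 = (y - 2)*(y^2 - y - 20) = (y - 2)*(y + 4)*(y - 5)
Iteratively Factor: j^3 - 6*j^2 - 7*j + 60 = (j - 5)*(j^2 - j - 12) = (j - 5)*(j - 4)*(j + 3)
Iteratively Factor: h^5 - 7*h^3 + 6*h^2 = (h - 2)*(h^4 + 2*h^3 - 3*h^2) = (h - 2)*(h - 1)*(h^3 + 3*h^2) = (h - 2)*(h - 1)*(h + 3)*(h^2) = h*(h - 2)*(h - 1)*(h + 3)*(h)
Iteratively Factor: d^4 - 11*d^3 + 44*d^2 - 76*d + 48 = (d - 4)*(d^3 - 7*d^2 + 16*d - 12) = (d - 4)*(d - 2)*(d^2 - 5*d + 6) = (d - 4)*(d - 3)*(d - 2)*(d - 2)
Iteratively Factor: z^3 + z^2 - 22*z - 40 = (z + 4)*(z^2 - 3*z - 10) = (z + 2)*(z + 4)*(z - 5)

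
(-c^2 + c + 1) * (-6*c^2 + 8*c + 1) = 6*c^4 - 14*c^3 + c^2 + 9*c + 1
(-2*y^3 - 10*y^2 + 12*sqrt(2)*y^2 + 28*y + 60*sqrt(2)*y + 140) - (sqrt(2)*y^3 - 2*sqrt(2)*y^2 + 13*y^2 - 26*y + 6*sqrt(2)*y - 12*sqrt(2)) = -2*y^3 - sqrt(2)*y^3 - 23*y^2 + 14*sqrt(2)*y^2 + 54*y + 54*sqrt(2)*y + 12*sqrt(2) + 140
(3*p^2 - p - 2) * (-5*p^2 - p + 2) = -15*p^4 + 2*p^3 + 17*p^2 - 4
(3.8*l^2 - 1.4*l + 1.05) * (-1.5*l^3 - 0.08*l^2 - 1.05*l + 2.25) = -5.7*l^5 + 1.796*l^4 - 5.453*l^3 + 9.936*l^2 - 4.2525*l + 2.3625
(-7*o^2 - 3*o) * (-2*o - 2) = 14*o^3 + 20*o^2 + 6*o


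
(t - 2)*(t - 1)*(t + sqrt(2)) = t^3 - 3*t^2 + sqrt(2)*t^2 - 3*sqrt(2)*t + 2*t + 2*sqrt(2)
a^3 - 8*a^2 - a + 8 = (a - 8)*(a - 1)*(a + 1)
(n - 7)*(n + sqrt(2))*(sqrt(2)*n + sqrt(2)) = sqrt(2)*n^3 - 6*sqrt(2)*n^2 + 2*n^2 - 12*n - 7*sqrt(2)*n - 14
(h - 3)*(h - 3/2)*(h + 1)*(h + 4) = h^4 + h^3/2 - 14*h^2 + 9*h/2 + 18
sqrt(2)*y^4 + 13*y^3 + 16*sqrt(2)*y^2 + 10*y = y*(y + sqrt(2))*(y + 5*sqrt(2))*(sqrt(2)*y + 1)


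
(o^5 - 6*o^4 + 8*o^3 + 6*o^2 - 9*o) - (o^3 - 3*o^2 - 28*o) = o^5 - 6*o^4 + 7*o^3 + 9*o^2 + 19*o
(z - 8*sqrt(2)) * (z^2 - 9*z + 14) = z^3 - 8*sqrt(2)*z^2 - 9*z^2 + 14*z + 72*sqrt(2)*z - 112*sqrt(2)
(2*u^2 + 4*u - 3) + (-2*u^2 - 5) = 4*u - 8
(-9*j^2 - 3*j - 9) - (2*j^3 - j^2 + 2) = -2*j^3 - 8*j^2 - 3*j - 11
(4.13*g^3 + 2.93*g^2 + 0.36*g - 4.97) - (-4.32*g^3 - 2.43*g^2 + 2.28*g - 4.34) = 8.45*g^3 + 5.36*g^2 - 1.92*g - 0.63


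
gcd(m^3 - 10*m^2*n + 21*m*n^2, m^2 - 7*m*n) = m^2 - 7*m*n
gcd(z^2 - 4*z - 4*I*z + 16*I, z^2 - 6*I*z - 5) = 1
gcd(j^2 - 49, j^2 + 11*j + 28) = j + 7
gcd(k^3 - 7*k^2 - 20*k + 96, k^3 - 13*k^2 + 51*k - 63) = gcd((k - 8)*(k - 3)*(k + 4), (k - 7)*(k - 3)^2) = k - 3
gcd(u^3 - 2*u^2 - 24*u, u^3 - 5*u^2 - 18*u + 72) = u^2 - 2*u - 24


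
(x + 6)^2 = x^2 + 12*x + 36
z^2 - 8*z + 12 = (z - 6)*(z - 2)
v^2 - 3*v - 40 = (v - 8)*(v + 5)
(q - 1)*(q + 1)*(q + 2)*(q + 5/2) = q^4 + 9*q^3/2 + 4*q^2 - 9*q/2 - 5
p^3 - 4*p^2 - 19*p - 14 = (p - 7)*(p + 1)*(p + 2)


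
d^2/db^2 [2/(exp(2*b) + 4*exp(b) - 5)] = 8*(-(exp(b) + 1)*(exp(2*b) + 4*exp(b) - 5) + 2*(exp(b) + 2)^2*exp(b))*exp(b)/(exp(2*b) + 4*exp(b) - 5)^3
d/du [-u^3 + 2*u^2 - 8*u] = -3*u^2 + 4*u - 8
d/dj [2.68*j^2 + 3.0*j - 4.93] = 5.36*j + 3.0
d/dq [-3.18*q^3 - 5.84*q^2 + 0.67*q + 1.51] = -9.54*q^2 - 11.68*q + 0.67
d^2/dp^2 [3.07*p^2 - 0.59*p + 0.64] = 6.14000000000000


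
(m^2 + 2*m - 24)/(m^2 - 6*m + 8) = (m + 6)/(m - 2)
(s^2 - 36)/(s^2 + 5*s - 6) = (s - 6)/(s - 1)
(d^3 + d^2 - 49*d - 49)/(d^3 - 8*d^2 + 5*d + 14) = (d + 7)/(d - 2)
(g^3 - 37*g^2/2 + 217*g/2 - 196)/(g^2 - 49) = (g^2 - 23*g/2 + 28)/(g + 7)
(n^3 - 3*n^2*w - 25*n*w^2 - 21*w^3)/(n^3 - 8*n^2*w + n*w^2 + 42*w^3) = (-n^2 - 4*n*w - 3*w^2)/(-n^2 + n*w + 6*w^2)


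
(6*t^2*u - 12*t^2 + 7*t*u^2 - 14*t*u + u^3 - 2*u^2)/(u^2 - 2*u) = 6*t^2/u + 7*t + u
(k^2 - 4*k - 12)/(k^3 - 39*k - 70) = (k - 6)/(k^2 - 2*k - 35)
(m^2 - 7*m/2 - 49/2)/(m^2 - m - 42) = (m + 7/2)/(m + 6)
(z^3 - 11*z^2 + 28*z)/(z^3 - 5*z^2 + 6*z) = (z^2 - 11*z + 28)/(z^2 - 5*z + 6)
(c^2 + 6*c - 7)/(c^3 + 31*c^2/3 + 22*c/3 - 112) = 3*(c - 1)/(3*c^2 + 10*c - 48)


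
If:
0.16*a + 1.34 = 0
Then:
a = -8.38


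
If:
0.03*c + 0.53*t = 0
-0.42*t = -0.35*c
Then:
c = 0.00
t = 0.00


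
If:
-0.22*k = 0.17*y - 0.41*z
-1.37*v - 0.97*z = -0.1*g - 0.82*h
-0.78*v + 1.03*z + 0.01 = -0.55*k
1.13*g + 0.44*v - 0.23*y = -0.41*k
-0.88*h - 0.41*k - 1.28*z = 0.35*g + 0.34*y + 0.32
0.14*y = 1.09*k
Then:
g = 0.01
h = -0.22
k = -0.02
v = -0.08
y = -0.13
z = -0.06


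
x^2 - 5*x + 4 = (x - 4)*(x - 1)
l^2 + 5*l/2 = l*(l + 5/2)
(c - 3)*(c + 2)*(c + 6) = c^3 + 5*c^2 - 12*c - 36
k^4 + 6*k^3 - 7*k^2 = k^2*(k - 1)*(k + 7)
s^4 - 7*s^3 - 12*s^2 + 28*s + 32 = (s - 8)*(s - 2)*(s + 1)*(s + 2)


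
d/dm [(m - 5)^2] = 2*m - 10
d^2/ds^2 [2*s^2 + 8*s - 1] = 4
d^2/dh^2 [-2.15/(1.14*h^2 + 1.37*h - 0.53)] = (5.58828*h^2 + 6.71574*h - 2.15*(2.28*h + 1.37)*(4.56*h + 2.74) - 2.59806)/(1.14*h^2 + 1.37*h - 0.53)^3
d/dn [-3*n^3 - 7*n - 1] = -9*n^2 - 7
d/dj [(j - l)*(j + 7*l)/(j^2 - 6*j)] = 2*(j*(j - 6)*(j + 3*l) - (j - 3)*(j - l)*(j + 7*l))/(j^2*(j - 6)^2)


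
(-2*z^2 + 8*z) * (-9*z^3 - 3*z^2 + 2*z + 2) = 18*z^5 - 66*z^4 - 28*z^3 + 12*z^2 + 16*z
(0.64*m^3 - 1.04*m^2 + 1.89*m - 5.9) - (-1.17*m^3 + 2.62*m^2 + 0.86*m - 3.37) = 1.81*m^3 - 3.66*m^2 + 1.03*m - 2.53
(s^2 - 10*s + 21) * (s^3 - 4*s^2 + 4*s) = s^5 - 14*s^4 + 65*s^3 - 124*s^2 + 84*s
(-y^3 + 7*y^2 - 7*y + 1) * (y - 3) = -y^4 + 10*y^3 - 28*y^2 + 22*y - 3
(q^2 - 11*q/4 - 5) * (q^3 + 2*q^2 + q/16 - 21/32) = q^5 - 3*q^4/4 - 167*q^3/16 - 693*q^2/64 + 191*q/128 + 105/32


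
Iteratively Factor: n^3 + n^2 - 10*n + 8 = (n - 2)*(n^2 + 3*n - 4) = (n - 2)*(n + 4)*(n - 1)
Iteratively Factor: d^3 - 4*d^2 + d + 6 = (d - 2)*(d^2 - 2*d - 3) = (d - 2)*(d + 1)*(d - 3)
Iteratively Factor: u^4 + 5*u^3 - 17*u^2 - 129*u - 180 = (u + 3)*(u^3 + 2*u^2 - 23*u - 60) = (u + 3)*(u + 4)*(u^2 - 2*u - 15) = (u + 3)^2*(u + 4)*(u - 5)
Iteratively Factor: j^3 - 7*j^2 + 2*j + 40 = (j - 5)*(j^2 - 2*j - 8) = (j - 5)*(j - 4)*(j + 2)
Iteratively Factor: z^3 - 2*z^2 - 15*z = (z)*(z^2 - 2*z - 15) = z*(z - 5)*(z + 3)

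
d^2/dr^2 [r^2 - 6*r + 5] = 2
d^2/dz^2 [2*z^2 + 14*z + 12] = 4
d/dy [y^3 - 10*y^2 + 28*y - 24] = 3*y^2 - 20*y + 28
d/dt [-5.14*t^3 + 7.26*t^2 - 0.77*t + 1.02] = -15.42*t^2 + 14.52*t - 0.77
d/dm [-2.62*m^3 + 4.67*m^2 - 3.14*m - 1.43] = -7.86*m^2 + 9.34*m - 3.14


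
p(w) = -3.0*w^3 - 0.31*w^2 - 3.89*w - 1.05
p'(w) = -9.0*w^2 - 0.62*w - 3.89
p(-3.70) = 161.06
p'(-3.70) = -124.81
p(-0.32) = 0.26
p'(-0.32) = -4.61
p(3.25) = -119.95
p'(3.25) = -100.97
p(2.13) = -39.73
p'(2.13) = -46.04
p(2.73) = -75.02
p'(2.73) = -72.66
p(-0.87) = 4.08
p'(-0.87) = -10.16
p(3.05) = -100.92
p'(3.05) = -89.50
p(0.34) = -2.53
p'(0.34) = -5.14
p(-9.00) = 2195.85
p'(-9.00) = -727.31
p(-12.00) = 5184.99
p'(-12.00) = -1292.45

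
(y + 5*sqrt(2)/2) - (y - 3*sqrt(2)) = 11*sqrt(2)/2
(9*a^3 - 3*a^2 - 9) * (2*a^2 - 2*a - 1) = 18*a^5 - 24*a^4 - 3*a^3 - 15*a^2 + 18*a + 9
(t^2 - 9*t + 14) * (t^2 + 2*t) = t^4 - 7*t^3 - 4*t^2 + 28*t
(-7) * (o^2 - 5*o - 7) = -7*o^2 + 35*o + 49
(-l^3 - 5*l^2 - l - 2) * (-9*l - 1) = 9*l^4 + 46*l^3 + 14*l^2 + 19*l + 2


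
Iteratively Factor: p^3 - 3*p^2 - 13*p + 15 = (p - 5)*(p^2 + 2*p - 3) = (p - 5)*(p - 1)*(p + 3)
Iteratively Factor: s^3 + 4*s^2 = (s)*(s^2 + 4*s) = s*(s + 4)*(s)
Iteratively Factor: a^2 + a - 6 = (a + 3)*(a - 2)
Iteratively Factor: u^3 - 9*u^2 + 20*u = (u - 5)*(u^2 - 4*u) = u*(u - 5)*(u - 4)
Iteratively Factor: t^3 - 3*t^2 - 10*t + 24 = (t + 3)*(t^2 - 6*t + 8) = (t - 2)*(t + 3)*(t - 4)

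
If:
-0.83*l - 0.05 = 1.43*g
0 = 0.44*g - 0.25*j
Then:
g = -0.58041958041958*l - 0.034965034965035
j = -1.02153846153846*l - 0.0615384615384615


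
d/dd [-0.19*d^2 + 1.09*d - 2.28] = 1.09 - 0.38*d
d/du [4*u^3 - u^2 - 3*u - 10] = 12*u^2 - 2*u - 3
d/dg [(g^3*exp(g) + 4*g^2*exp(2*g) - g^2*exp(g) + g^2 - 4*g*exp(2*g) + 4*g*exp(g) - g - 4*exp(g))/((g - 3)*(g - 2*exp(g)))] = ((g - 3)*(g - 2*exp(g))*(g^3*exp(g) + 8*g^2*exp(2*g) + 2*g^2*exp(g) + 2*g*exp(g) + 2*g - 4*exp(2*g) - 1) + (g - 3)*(2*exp(g) - 1)*(g^3*exp(g) + 4*g^2*exp(2*g) - g^2*exp(g) + g^2 - 4*g*exp(2*g) + 4*g*exp(g) - g - 4*exp(g)) + (g - 2*exp(g))*(-g^3*exp(g) - 4*g^2*exp(2*g) + g^2*exp(g) - g^2 + 4*g*exp(2*g) - 4*g*exp(g) + g + 4*exp(g)))/((g - 3)^2*(g - 2*exp(g))^2)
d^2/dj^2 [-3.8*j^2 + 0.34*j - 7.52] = -7.60000000000000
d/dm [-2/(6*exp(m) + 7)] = 12*exp(m)/(6*exp(m) + 7)^2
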